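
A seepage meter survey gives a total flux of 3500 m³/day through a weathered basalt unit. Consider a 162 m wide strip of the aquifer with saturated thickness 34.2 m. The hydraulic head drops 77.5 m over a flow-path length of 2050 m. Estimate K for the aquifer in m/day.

16.7

Cross-sectional area A = 162 × 34.2 = 5540 m².
Hydraulic gradient i = Δh / L = 77.5 / 2050 = 0.03780.
From Q = K·A·i, K = Q / (A·i) = 3500 / (5540 × 0.03780) = 16.71 m/day.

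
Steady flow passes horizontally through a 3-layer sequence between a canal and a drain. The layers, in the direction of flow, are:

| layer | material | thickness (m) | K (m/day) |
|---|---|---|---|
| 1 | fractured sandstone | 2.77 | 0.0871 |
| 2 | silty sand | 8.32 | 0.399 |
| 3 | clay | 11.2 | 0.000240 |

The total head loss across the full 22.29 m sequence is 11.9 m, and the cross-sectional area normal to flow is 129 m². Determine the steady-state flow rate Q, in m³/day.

Flow is perpendicular to layering, so the layers act in series and the equivalent K is the thickness-weighted harmonic mean.
Total thickness L = 2.77 + 8.32 + 11.2 = 22.29 m.
Σ(b_i/K_i) = 2.77/0.0871 + 8.32/0.399 + 11.2/0.000240 = 46719 d.
K_eq = L / Σ(b_i/K_i) = 22.29 / 46719 = 0.0004771 m/day.
Q = K_eq · A · (Δh/L) = 0.0004771 × 129 × (11.9/22.29) = 0.03286 m³/day.

0.0329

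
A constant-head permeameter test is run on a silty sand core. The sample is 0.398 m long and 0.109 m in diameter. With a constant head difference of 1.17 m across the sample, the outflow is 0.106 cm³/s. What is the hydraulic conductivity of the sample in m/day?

0.334

Cross-sectional area A = π·(d/2)² = π × (0.109/2)² = 0.009331 m².
Convert discharge: 0.106 cm³/s = 1.060e-07 m³/s.
Darcy's law rearranged: K = Q·L / (A·Δh) = 1.060e-07 × 0.398 / (0.009331 × 1.17) = 3.864e-06 m/s = 0.3339 m/day.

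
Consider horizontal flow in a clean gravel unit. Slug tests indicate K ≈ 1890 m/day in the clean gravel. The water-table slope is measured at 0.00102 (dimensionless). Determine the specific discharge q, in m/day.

Hydraulic gradient i = 0.00102.
Specific discharge q = K · i = 1890 × 0.001020 = 1.928 m/day.

1.93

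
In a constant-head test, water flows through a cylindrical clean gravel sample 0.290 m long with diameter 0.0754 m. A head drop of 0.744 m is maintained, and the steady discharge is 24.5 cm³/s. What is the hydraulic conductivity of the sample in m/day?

Cross-sectional area A = π·(d/2)² = π × (0.0754/2)² = 0.004465 m².
Convert discharge: 24.5 cm³/s = 2.450e-05 m³/s.
Darcy's law rearranged: K = Q·L / (A·Δh) = 2.450e-05 × 0.290 / (0.004465 × 0.744) = 0.002139 m/s = 184.8 m/day.

185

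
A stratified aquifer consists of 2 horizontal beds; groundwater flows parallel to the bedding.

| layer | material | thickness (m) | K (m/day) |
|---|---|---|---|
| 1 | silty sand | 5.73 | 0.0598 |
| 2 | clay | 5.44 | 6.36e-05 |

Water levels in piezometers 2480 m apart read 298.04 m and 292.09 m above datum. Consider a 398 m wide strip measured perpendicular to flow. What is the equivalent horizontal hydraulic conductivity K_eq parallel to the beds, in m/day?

Flow is parallel to layering, so each bed carries its own Darcy discharge and the transmissivities add.
Σ(K_i·b_i) = 0.0598×5.73 + 6.36e-05×5.44 = 0.3430 m²/day.
Total thickness b = 11.17 m, so K_eq = Σ(K_i·b_i)/b = 0.03071 m/day.

0.0307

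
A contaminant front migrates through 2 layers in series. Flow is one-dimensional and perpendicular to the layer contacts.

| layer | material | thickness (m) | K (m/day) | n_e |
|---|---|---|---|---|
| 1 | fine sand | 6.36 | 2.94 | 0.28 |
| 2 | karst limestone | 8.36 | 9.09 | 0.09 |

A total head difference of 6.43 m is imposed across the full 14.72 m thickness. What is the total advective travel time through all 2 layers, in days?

1.21

With flow normal to the layers, continuity requires the same specific discharge q through every layer.
Σ(b_i/K_i) = 6.36/2.94 + 8.36/9.09 = 3.083 d.
q = Δh / Σ(b_i/K_i) = 6.43 / 3.083 = 2.086 m/day.
In each layer the seepage velocity is v_i = q/n_i, so the layer transit time is t_i = b_i·n_i / q:
  layer 1 (fine sand): t_1 = 6.36 × 0.28 / 2.086 = 0.8538 d
  layer 2 (karst limestone): t_2 = 8.36 × 0.09 / 2.086 = 0.3607 d
Total t = Σ t_i = 1.215 days.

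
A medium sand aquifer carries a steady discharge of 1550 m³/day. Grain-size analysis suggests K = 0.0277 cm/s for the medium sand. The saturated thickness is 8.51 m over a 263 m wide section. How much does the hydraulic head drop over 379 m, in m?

Convert K: 0.0277 cm/s × 864 = 23.93 m/day.
Cross-sectional area A = 263 × 8.51 = 2238 m².
From Q = K·A·i, i = Q / (K·A) = 1550 / (23.93 × 2238) = 0.02894.
Head loss Δh = i · L = 0.02894 × 379 = 10.97 m.

11.0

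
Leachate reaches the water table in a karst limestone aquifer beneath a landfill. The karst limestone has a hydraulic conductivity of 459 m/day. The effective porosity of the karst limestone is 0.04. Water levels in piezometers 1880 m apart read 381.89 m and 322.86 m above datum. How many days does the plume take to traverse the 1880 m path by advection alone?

5.22

Hydraulic gradient i = (381.89 − 322.86) / 1880 = 59.03 / 1880 = 0.03140.
Darcy flux q = K · i = 459.0 × 0.03140 = 14.41 m/day.
Seepage velocity v = q / n_e = 14.41 / 0.04 = 360.3 m/day.
Travel time t = L / v = 1880 / 360.3 = 5.218 days.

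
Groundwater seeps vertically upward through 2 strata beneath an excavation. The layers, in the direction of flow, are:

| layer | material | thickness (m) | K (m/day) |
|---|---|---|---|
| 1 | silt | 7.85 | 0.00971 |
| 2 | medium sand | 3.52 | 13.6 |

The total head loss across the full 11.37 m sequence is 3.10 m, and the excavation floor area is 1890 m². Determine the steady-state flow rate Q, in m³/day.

7.24

Flow is perpendicular to layering, so the layers act in series and the equivalent K is the thickness-weighted harmonic mean.
Total thickness L = 7.85 + 3.52 = 11.37 m.
Σ(b_i/K_i) = 7.85/0.00971 + 3.52/13.6 = 808.7 d.
K_eq = L / Σ(b_i/K_i) = 11.37 / 808.7 = 0.01406 m/day.
Q = K_eq · A · (Δh/L) = 0.01406 × 1890 × (3.10/11.37) = 7.245 m³/day.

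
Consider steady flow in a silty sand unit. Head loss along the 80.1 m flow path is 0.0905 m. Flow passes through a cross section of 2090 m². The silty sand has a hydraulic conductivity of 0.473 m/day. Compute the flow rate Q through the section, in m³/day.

Hydraulic gradient i = Δh / L = 0.0905 / 80.1 = 0.001130.
Darcy's law: Q = K · A · i = 0.4730 × 2090 × 0.001130 = 1.117 m³/day.

1.12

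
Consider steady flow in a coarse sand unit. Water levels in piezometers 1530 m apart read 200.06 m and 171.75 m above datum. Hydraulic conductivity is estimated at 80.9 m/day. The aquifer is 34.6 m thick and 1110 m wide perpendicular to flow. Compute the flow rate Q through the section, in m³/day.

Cross-sectional area A = 1110 × 34.6 = 38406 m².
Hydraulic gradient i = (200.06 − 171.75) / 1530 = 28.31 / 1530 = 0.01850.
Darcy's law: Q = K · A · i = 80.90 × 38406 × 0.01850 = 57490 m³/day.

57500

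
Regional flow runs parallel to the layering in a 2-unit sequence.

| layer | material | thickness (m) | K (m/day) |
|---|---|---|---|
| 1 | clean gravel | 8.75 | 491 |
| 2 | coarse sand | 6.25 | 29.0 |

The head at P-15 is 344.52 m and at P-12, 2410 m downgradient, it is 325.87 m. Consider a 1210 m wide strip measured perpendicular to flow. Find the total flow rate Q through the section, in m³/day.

Flow is parallel to layering, so each bed carries its own Darcy discharge and the transmissivities add.
Σ(K_i·b_i) = 491×8.75 + 29.0×6.25 = 4478 m²/day.
Hydraulic gradient i = (344.52 − 325.87) / 2410 = 18.65 / 2410 = 0.007739.
Q = Σ(K_i·b_i) · W · i = 4478 × 1210 × 0.007739 = 41926 m³/day.

41900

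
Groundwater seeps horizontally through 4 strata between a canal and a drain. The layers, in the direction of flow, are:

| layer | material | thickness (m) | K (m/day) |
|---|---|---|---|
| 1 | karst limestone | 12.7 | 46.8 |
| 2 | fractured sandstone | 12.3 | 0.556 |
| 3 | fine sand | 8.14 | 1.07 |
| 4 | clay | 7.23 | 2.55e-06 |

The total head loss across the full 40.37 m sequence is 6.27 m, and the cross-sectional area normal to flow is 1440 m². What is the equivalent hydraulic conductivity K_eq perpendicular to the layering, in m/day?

1.42e-05

Flow is perpendicular to layering, so the layers act in series and the equivalent K is the thickness-weighted harmonic mean.
Total thickness L = 12.7 + 12.3 + 8.14 + 7.23 = 40.37 m.
Σ(b_i/K_i) = 12.7/46.8 + 12.3/0.556 + 8.14/1.07 + 7.23/2.55e-06 = 2.835e+06 d.
K_eq = L / Σ(b_i/K_i) = 40.37 / 2.835e+06 = 1.424e-05 m/day.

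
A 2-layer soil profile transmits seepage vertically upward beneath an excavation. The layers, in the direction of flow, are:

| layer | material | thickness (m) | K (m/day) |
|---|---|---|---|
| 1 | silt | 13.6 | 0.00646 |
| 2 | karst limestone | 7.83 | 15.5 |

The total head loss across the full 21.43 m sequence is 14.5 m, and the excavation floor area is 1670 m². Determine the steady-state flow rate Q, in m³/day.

Flow is perpendicular to layering, so the layers act in series and the equivalent K is the thickness-weighted harmonic mean.
Total thickness L = 13.6 + 7.83 = 21.43 m.
Σ(b_i/K_i) = 13.6/0.00646 + 7.83/15.5 = 2106 d.
K_eq = L / Σ(b_i/K_i) = 21.43 / 2106 = 0.01018 m/day.
Q = K_eq · A · (Δh/L) = 0.01018 × 1670 × (14.5/21.43) = 11.50 m³/day.

11.5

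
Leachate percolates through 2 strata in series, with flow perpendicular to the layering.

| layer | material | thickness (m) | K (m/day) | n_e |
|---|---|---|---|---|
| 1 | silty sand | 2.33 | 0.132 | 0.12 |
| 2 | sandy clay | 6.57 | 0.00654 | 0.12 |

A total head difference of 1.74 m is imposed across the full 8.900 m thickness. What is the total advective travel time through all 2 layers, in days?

627

With flow normal to the layers, continuity requires the same specific discharge q through every layer.
Σ(b_i/K_i) = 2.33/0.132 + 6.57/0.00654 = 1022 d.
q = Δh / Σ(b_i/K_i) = 1.74 / 1022 = 0.001702 m/day.
In each layer the seepage velocity is v_i = q/n_i, so the layer transit time is t_i = b_i·n_i / q:
  layer 1 (silty sand): t_1 = 2.33 × 0.12 / 0.001702 = 164.3 d
  layer 2 (sandy clay): t_2 = 6.57 × 0.12 / 0.001702 = 463.2 d
Total t = Σ t_i = 627.4 days.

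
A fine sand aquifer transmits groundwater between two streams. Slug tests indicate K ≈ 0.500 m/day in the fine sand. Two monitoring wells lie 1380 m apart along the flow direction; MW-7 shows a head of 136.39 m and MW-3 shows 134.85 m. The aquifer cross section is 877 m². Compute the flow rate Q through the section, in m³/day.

0.489

Hydraulic gradient i = (136.39 − 134.85) / 1380 = 1.54 / 1380 = 0.001116.
Darcy's law: Q = K · A · i = 0.5000 × 877.0 × 0.001116 = 0.4893 m³/day.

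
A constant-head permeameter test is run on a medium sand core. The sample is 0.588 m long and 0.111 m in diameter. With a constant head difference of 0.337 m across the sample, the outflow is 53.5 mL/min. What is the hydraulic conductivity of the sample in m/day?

Cross-sectional area A = π·(d/2)² = π × (0.111/2)² = 0.009677 m².
Convert discharge: 53.5 mL/min = 8.917e-07 m³/s.
Darcy's law rearranged: K = Q·L / (A·Δh) = 8.917e-07 × 0.588 / (0.009677 × 0.337) = 0.0001608 m/s = 13.89 m/day.

13.9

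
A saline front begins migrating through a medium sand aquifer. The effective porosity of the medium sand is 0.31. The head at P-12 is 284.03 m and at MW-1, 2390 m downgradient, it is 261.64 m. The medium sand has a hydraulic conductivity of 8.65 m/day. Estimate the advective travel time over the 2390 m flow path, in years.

Hydraulic gradient i = (284.03 − 261.64) / 2390 = 22.39 / 2390 = 0.009368.
Darcy flux q = K · i = 8.650 × 0.009368 = 0.08103 m/day.
Seepage velocity v = q / n_e = 0.08103 / 0.31 = 0.2614 m/day.
Travel time t = L / v = 2390 / 0.2614 = 9143 days = 25.03 years.

25.0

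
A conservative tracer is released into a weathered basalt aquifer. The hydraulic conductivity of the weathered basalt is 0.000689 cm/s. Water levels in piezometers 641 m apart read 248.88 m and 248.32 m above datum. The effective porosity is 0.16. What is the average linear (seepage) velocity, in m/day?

0.00325

Convert K: 0.000689 cm/s × 864 = 0.5953 m/day.
Hydraulic gradient i = (248.88 − 248.32) / 641 = 0.56 / 641 = 0.0008736.
Darcy flux q = K · i = 0.5953 × 0.0008736 = 0.0005201 m/day.
Seepage velocity v = q / n_e = 0.0005201 / 0.16 = 0.003250 m/day.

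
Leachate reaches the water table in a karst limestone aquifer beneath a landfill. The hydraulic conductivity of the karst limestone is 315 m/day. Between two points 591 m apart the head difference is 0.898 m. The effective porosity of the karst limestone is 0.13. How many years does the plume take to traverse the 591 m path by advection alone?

0.439

Hydraulic gradient i = Δh / L = 0.898 / 591 = 0.001519.
Darcy flux q = K · i = 315.0 × 0.001519 = 0.4786 m/day.
Seepage velocity v = q / n_e = 0.4786 / 0.13 = 3.682 m/day.
Travel time t = L / v = 591 / 3.682 = 160.5 days = 0.4395 years.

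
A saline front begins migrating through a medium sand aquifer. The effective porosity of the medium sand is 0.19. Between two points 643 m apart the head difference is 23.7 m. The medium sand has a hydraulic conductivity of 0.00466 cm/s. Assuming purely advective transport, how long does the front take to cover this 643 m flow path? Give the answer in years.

Convert K: 0.00466 cm/s × 864 = 4.026 m/day.
Hydraulic gradient i = Δh / L = 23.7 / 643 = 0.03686.
Darcy flux q = K · i = 4.026 × 0.03686 = 0.1484 m/day.
Seepage velocity v = q / n_e = 0.1484 / 0.19 = 0.7811 m/day.
Travel time t = L / v = 643 / 0.7811 = 823.2 days = 2.254 years.

2.25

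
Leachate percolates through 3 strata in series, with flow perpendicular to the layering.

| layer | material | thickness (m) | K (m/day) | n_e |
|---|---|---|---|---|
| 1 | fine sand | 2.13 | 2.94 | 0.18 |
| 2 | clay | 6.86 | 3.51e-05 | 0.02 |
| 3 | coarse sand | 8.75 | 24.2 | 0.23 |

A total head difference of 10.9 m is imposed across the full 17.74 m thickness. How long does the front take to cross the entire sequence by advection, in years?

124

With flow normal to the layers, continuity requires the same specific discharge q through every layer.
Σ(b_i/K_i) = 2.13/2.94 + 6.86/3.51e-05 + 8.75/24.2 = 1.954e+05 d.
q = Δh / Σ(b_i/K_i) = 10.9 / 1.954e+05 = 5.577e-05 m/day.
In each layer the seepage velocity is v_i = q/n_i, so the layer transit time is t_i = b_i·n_i / q:
  layer 1 (fine sand): t_1 = 2.13 × 0.18 / 5.577e-05 = 6875 d
  layer 2 (clay): t_2 = 6.86 × 0.02 / 5.577e-05 = 2460 d
  layer 3 (coarse sand): t_3 = 8.75 × 0.23 / 5.577e-05 = 36085 d
Total t = Σ t_i = 45420 days = 124.4 years.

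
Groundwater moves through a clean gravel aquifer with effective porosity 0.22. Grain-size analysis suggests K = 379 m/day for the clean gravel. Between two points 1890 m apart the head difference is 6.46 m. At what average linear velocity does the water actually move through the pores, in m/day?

5.89

Hydraulic gradient i = Δh / L = 6.46 / 1890 = 0.003418.
Darcy flux q = K · i = 379.0 × 0.003418 = 1.295 m/day.
Seepage velocity v = q / n_e = 1.295 / 0.22 = 5.888 m/day.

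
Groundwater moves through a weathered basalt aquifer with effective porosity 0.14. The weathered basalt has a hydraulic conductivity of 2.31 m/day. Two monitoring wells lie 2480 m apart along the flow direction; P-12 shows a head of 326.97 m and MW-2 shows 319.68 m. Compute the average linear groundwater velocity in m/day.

Hydraulic gradient i = (326.97 − 319.68) / 2480 = 7.29 / 2480 = 0.002940.
Darcy flux q = K · i = 2.310 × 0.002940 = 0.006790 m/day.
Seepage velocity v = q / n_e = 0.006790 / 0.14 = 0.04850 m/day.

0.0485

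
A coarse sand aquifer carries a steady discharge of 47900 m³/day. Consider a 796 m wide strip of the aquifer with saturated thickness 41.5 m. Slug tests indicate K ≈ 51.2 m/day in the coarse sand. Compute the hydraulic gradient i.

0.0283

Cross-sectional area A = 796 × 41.5 = 33034 m².
From Q = K·A·i, i = Q / (K·A) = 47900 / (51.20 × 33034) = 0.02832.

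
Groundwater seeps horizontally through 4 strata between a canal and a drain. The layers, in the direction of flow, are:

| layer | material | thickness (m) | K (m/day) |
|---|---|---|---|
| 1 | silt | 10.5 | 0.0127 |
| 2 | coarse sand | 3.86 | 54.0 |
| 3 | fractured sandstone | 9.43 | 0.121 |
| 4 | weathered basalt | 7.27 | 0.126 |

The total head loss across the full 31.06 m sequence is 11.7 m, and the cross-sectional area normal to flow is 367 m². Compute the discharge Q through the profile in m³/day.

4.46

Flow is perpendicular to layering, so the layers act in series and the equivalent K is the thickness-weighted harmonic mean.
Total thickness L = 10.5 + 3.86 + 9.43 + 7.27 = 31.06 m.
Σ(b_i/K_i) = 10.5/0.0127 + 3.86/54.0 + 9.43/0.121 + 7.27/0.126 = 962.5 d.
K_eq = L / Σ(b_i/K_i) = 31.06 / 962.5 = 0.03227 m/day.
Q = K_eq · A · (Δh/L) = 0.03227 × 367 × (11.7/31.06) = 4.461 m³/day.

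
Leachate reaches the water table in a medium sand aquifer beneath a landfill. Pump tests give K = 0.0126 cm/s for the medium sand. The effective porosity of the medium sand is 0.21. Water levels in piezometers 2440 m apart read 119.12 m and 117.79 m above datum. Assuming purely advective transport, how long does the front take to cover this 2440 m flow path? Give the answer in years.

Convert K: 0.0126 cm/s × 864 = 10.89 m/day.
Hydraulic gradient i = (119.12 − 117.79) / 2440 = 1.33 / 2440 = 0.0005451.
Darcy flux q = K · i = 10.89 × 0.0005451 = 0.005934 m/day.
Seepage velocity v = q / n_e = 0.005934 / 0.21 = 0.02826 m/day.
Travel time t = L / v = 2440 / 0.02826 = 86350 days = 236.4 years.

236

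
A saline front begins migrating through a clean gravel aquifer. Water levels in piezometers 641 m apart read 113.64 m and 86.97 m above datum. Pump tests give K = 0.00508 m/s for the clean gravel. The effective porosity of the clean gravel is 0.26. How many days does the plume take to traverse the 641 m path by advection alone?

9.13

Convert K: 0.00508 m/s × 86400 = 438.9 m/day.
Hydraulic gradient i = (113.64 − 86.97) / 641 = 26.67 / 641 = 0.04161.
Darcy flux q = K · i = 438.9 × 0.04161 = 18.26 m/day.
Seepage velocity v = q / n_e = 18.26 / 0.26 = 70.24 m/day.
Travel time t = L / v = 641 / 70.24 = 9.126 days.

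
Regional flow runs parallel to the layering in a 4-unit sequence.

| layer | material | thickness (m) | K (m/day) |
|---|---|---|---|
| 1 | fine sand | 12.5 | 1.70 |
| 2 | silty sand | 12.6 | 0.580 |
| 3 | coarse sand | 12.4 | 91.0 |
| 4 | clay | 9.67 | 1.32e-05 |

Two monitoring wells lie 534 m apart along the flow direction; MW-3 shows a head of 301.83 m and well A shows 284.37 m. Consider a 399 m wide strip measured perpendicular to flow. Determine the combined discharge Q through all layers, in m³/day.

Flow is parallel to layering, so each bed carries its own Darcy discharge and the transmissivities add.
Σ(K_i·b_i) = 1.70×12.5 + 0.580×12.6 + 91.0×12.4 + 1.32e-05×9.67 = 1157 m²/day.
Hydraulic gradient i = (301.83 − 284.37) / 534 = 17.46 / 534 = 0.03270.
Q = Σ(K_i·b_i) · W · i = 1157 × 399 × 0.03270 = 15094 m³/day.

15100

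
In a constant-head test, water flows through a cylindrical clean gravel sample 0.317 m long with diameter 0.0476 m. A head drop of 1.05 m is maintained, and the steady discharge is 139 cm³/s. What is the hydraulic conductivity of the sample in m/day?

2040

Cross-sectional area A = π·(d/2)² = π × (0.0476/2)² = 0.001780 m².
Convert discharge: 139 cm³/s = 0.0001390 m³/s.
Darcy's law rearranged: K = Q·L / (A·Δh) = 0.0001390 × 0.317 / (0.001780 × 1.05) = 0.02358 m/s = 2037 m/day.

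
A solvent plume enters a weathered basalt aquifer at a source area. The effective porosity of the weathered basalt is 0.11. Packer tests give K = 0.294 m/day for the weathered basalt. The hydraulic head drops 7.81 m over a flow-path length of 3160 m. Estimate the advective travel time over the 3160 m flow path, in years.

Hydraulic gradient i = Δh / L = 7.81 / 3160 = 0.002472.
Darcy flux q = K · i = 0.2940 × 0.002472 = 0.0007266 m/day.
Seepage velocity v = q / n_e = 0.0007266 / 0.11 = 0.006606 m/day.
Travel time t = L / v = 3160 / 0.006606 = 4.784e+05 days = 1310 years.

1310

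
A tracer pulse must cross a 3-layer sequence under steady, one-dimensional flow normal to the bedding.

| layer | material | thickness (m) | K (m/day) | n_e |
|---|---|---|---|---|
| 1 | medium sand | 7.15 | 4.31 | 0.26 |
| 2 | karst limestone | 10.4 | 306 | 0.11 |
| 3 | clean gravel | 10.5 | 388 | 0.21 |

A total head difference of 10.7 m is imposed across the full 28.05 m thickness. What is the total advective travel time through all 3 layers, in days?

0.837

With flow normal to the layers, continuity requires the same specific discharge q through every layer.
Σ(b_i/K_i) = 7.15/4.31 + 10.4/306 + 10.5/388 = 1.720 d.
q = Δh / Σ(b_i/K_i) = 10.7 / 1.720 = 6.221 m/day.
In each layer the seepage velocity is v_i = q/n_i, so the layer transit time is t_i = b_i·n_i / q:
  layer 1 (medium sand): t_1 = 7.15 × 0.26 / 6.221 = 0.2988 d
  layer 2 (karst limestone): t_2 = 10.4 × 0.11 / 6.221 = 0.1839 d
  layer 3 (clean gravel): t_3 = 10.5 × 0.21 / 6.221 = 0.3544 d
Total t = Σ t_i = 0.8372 days.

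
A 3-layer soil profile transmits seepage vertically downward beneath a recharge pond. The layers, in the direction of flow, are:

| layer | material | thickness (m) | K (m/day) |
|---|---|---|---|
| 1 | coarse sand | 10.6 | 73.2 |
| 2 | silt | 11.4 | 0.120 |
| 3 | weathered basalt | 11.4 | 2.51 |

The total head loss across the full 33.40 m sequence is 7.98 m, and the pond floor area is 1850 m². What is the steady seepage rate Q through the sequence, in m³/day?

Flow is perpendicular to layering, so the layers act in series and the equivalent K is the thickness-weighted harmonic mean.
Total thickness L = 10.6 + 11.4 + 11.4 = 33.40 m.
Σ(b_i/K_i) = 10.6/73.2 + 11.4/0.120 + 11.4/2.51 = 99.69 d.
K_eq = L / Σ(b_i/K_i) = 33.40 / 99.69 = 0.3350 m/day.
Q = K_eq · A · (Δh/L) = 0.3350 × 1850 × (7.98/33.40) = 148.1 m³/day.

148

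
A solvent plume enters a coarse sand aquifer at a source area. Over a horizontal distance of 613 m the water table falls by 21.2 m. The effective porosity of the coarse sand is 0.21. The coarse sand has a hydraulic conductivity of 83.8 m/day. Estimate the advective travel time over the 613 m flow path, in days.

44.4

Hydraulic gradient i = Δh / L = 21.2 / 613 = 0.03458.
Darcy flux q = K · i = 83.80 × 0.03458 = 2.898 m/day.
Seepage velocity v = q / n_e = 2.898 / 0.21 = 13.80 m/day.
Travel time t = L / v = 613 / 13.80 = 44.42 days.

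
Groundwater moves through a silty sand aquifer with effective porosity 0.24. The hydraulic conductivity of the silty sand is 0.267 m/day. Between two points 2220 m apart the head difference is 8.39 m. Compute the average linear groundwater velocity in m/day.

Hydraulic gradient i = Δh / L = 8.39 / 2220 = 0.003779.
Darcy flux q = K · i = 0.2670 × 0.003779 = 0.001009 m/day.
Seepage velocity v = q / n_e = 0.001009 / 0.24 = 0.004204 m/day.

0.00420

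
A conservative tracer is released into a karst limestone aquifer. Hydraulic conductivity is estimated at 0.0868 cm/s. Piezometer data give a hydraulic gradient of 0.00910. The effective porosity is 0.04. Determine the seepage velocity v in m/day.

17.1

Convert K: 0.0868 cm/s × 864 = 75.00 m/day.
Hydraulic gradient i = 0.00910.
Darcy flux q = K · i = 75.00 × 0.009100 = 0.6825 m/day.
Seepage velocity v = q / n_e = 0.6825 / 0.04 = 17.06 m/day.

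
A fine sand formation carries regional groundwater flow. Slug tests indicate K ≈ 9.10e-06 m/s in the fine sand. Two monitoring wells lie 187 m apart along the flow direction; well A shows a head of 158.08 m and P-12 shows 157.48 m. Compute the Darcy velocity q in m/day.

Convert K: 9.10e-06 m/s × 86400 = 0.7862 m/day.
Hydraulic gradient i = (158.08 − 157.48) / 187 = 0.6 / 187 = 0.003209.
Specific discharge q = K · i = 0.7862 × 0.003209 = 0.002523 m/day.

0.00252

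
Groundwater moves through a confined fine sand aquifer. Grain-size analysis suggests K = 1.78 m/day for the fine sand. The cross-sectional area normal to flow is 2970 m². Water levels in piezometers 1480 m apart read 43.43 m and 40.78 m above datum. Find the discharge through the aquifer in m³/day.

9.47

Hydraulic gradient i = (43.43 − 40.78) / 1480 = 2.65 / 1480 = 0.001791.
Darcy's law: Q = K · A · i = 1.780 × 2970 × 0.001791 = 9.466 m³/day.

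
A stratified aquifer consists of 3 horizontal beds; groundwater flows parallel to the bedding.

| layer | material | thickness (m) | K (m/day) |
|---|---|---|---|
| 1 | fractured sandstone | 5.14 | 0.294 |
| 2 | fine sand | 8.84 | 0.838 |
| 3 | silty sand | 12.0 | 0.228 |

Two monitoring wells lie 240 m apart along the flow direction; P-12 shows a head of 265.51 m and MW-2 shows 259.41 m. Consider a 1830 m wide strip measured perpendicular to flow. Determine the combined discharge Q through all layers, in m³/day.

Flow is parallel to layering, so each bed carries its own Darcy discharge and the transmissivities add.
Σ(K_i·b_i) = 0.294×5.14 + 0.838×8.84 + 0.228×12.0 = 11.66 m²/day.
Hydraulic gradient i = (265.51 − 259.41) / 240 = 6.1 / 240 = 0.02542.
Q = Σ(K_i·b_i) · W · i = 11.66 × 1830 × 0.02542 = 542.1 m³/day.

542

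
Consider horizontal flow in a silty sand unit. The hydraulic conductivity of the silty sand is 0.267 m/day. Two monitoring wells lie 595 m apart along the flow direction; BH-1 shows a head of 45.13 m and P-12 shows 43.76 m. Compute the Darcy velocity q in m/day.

Hydraulic gradient i = (45.13 − 43.76) / 595 = 1.37 / 595 = 0.002303.
Specific discharge q = K · i = 0.2670 × 0.002303 = 0.0006148 m/day.

0.000615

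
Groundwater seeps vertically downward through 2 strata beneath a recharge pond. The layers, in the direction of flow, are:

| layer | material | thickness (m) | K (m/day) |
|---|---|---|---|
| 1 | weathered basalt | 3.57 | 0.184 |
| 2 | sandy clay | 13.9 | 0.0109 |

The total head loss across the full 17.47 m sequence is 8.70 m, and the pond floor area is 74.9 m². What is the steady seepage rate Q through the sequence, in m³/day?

0.503

Flow is perpendicular to layering, so the layers act in series and the equivalent K is the thickness-weighted harmonic mean.
Total thickness L = 3.57 + 13.9 = 17.47 m.
Σ(b_i/K_i) = 3.57/0.184 + 13.9/0.0109 = 1295 d.
K_eq = L / Σ(b_i/K_i) = 17.47 / 1295 = 0.01349 m/day.
Q = K_eq · A · (Δh/L) = 0.01349 × 74.9 × (8.70/17.47) = 0.5033 m³/day.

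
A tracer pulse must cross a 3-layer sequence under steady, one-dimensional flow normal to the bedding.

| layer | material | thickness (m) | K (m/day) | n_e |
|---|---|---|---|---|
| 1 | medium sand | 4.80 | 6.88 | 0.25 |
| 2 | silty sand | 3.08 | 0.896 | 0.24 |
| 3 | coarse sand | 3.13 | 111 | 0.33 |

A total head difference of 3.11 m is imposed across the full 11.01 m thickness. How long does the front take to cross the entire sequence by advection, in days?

With flow normal to the layers, continuity requires the same specific discharge q through every layer.
Σ(b_i/K_i) = 4.80/6.88 + 3.08/0.896 + 3.13/111 = 4.163 d.
q = Δh / Σ(b_i/K_i) = 3.11 / 4.163 = 0.7470 m/day.
In each layer the seepage velocity is v_i = q/n_i, so the layer transit time is t_i = b_i·n_i / q:
  layer 1 (medium sand): t_1 = 4.80 × 0.25 / 0.7470 = 1.606 d
  layer 2 (silty sand): t_2 = 3.08 × 0.24 / 0.7470 = 0.9896 d
  layer 3 (coarse sand): t_3 = 3.13 × 0.33 / 0.7470 = 1.383 d
Total t = Σ t_i = 3.979 days.

3.98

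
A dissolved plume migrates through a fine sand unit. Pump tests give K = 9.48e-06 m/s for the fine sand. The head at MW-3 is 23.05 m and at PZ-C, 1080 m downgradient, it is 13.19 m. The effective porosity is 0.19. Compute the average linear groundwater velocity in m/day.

Convert K: 9.48e-06 m/s × 86400 = 0.8191 m/day.
Hydraulic gradient i = (23.05 − 13.19) / 1080 = 9.86 / 1080 = 0.009130.
Darcy flux q = K · i = 0.8191 × 0.009130 = 0.007478 m/day.
Seepage velocity v = q / n_e = 0.007478 / 0.19 = 0.03936 m/day.

0.0394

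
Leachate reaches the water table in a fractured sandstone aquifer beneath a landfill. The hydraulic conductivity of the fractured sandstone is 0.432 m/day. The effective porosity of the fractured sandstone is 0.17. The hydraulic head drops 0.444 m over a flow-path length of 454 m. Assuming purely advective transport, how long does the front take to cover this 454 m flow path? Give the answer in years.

500

Hydraulic gradient i = Δh / L = 0.444 / 454 = 0.0009780.
Darcy flux q = K · i = 0.4320 × 0.0009780 = 0.0004225 m/day.
Seepage velocity v = q / n_e = 0.0004225 / 0.17 = 0.002485 m/day.
Travel time t = L / v = 454 / 0.002485 = 1.827e+05 days = 500.2 years.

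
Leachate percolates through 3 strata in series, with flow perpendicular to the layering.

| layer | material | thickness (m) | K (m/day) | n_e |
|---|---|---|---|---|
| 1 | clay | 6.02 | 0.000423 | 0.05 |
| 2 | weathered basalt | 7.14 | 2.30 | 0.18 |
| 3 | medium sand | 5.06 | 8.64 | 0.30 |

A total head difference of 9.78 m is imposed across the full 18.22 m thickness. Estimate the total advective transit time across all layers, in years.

With flow normal to the layers, continuity requires the same specific discharge q through every layer.
Σ(b_i/K_i) = 6.02/0.000423 + 7.14/2.30 + 5.06/8.64 = 14235 d.
q = Δh / Σ(b_i/K_i) = 9.78 / 14235 = 0.0006870 m/day.
In each layer the seepage velocity is v_i = q/n_i, so the layer transit time is t_i = b_i·n_i / q:
  layer 1 (clay): t_1 = 6.02 × 0.05 / 0.0006870 = 438.1 d
  layer 2 (weathered basalt): t_2 = 7.14 × 0.18 / 0.0006870 = 1871 d
  layer 3 (medium sand): t_3 = 5.06 × 0.30 / 0.0006870 = 2210 d
Total t = Σ t_i = 4518 days = 12.37 years.

12.4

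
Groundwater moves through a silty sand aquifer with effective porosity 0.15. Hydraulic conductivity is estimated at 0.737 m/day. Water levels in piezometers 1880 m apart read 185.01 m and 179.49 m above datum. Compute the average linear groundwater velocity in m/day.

0.0144

Hydraulic gradient i = (185.01 − 179.49) / 1880 = 5.52 / 1880 = 0.002936.
Darcy flux q = K · i = 0.7370 × 0.002936 = 0.002164 m/day.
Seepage velocity v = q / n_e = 0.002164 / 0.15 = 0.01443 m/day.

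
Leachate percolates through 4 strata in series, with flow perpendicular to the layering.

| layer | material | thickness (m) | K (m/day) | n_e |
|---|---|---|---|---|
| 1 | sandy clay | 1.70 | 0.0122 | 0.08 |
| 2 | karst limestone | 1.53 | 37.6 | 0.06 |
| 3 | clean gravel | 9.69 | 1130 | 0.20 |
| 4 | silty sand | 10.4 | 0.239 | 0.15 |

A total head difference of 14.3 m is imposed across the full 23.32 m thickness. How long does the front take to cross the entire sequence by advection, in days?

With flow normal to the layers, continuity requires the same specific discharge q through every layer.
Σ(b_i/K_i) = 1.70/0.0122 + 1.53/37.6 + 9.69/1130 + 10.4/0.239 = 182.9 d.
q = Δh / Σ(b_i/K_i) = 14.3 / 182.9 = 0.07818 m/day.
In each layer the seepage velocity is v_i = q/n_i, so the layer transit time is t_i = b_i·n_i / q:
  layer 1 (sandy clay): t_1 = 1.70 × 0.08 / 0.07818 = 1.740 d
  layer 2 (karst limestone): t_2 = 1.53 × 0.06 / 0.07818 = 1.174 d
  layer 3 (clean gravel): t_3 = 9.69 × 0.20 / 0.07818 = 24.79 d
  layer 4 (silty sand): t_4 = 10.4 × 0.15 / 0.07818 = 19.95 d
Total t = Σ t_i = 47.66 days.

47.7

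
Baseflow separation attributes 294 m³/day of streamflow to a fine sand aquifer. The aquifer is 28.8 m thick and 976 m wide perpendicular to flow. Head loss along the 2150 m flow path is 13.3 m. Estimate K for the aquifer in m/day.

Cross-sectional area A = 976 × 28.8 = 28109 m².
Hydraulic gradient i = Δh / L = 13.3 / 2150 = 0.006186.
From Q = K·A·i, K = Q / (A·i) = 294 / (28109 × 0.006186) = 1.691 m/day.

1.69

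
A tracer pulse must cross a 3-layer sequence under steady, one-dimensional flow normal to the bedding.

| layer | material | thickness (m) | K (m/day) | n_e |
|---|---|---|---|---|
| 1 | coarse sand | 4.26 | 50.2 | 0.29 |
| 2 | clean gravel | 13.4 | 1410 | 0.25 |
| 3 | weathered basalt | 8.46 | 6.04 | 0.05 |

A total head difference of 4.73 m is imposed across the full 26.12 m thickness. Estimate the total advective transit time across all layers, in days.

With flow normal to the layers, continuity requires the same specific discharge q through every layer.
Σ(b_i/K_i) = 4.26/50.2 + 13.4/1410 + 8.46/6.04 = 1.495 d.
q = Δh / Σ(b_i/K_i) = 4.73 / 1.495 = 3.164 m/day.
In each layer the seepage velocity is v_i = q/n_i, so the layer transit time is t_i = b_i·n_i / q:
  layer 1 (coarse sand): t_1 = 4.26 × 0.29 / 3.164 = 0.3905 d
  layer 2 (clean gravel): t_2 = 13.4 × 0.25 / 3.164 = 1.059 d
  layer 3 (weathered basalt): t_3 = 8.46 × 0.05 / 3.164 = 0.1337 d
Total t = Σ t_i = 1.583 days.

1.58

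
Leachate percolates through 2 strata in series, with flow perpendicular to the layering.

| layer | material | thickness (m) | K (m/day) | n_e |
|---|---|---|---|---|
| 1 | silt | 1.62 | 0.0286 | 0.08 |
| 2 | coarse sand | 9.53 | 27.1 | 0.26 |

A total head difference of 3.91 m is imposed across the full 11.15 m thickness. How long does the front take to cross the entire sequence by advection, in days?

With flow normal to the layers, continuity requires the same specific discharge q through every layer.
Σ(b_i/K_i) = 1.62/0.0286 + 9.53/27.1 = 57.00 d.
q = Δh / Σ(b_i/K_i) = 3.91 / 57.00 = 0.06860 m/day.
In each layer the seepage velocity is v_i = q/n_i, so the layer transit time is t_i = b_i·n_i / q:
  layer 1 (silt): t_1 = 1.62 × 0.08 / 0.06860 = 1.889 d
  layer 2 (coarse sand): t_2 = 9.53 × 0.26 / 0.06860 = 36.12 d
Total t = Σ t_i = 38.01 days.

38.0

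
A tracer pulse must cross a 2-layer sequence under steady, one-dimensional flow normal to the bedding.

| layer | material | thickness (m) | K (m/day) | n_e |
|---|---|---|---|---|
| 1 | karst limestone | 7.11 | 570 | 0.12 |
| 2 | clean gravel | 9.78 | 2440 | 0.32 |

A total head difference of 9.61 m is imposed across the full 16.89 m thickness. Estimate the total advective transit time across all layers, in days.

0.00683

With flow normal to the layers, continuity requires the same specific discharge q through every layer.
Σ(b_i/K_i) = 7.11/570 + 9.78/2440 = 0.01648 d.
q = Δh / Σ(b_i/K_i) = 9.61 / 0.01648 = 583.1 m/day.
In each layer the seepage velocity is v_i = q/n_i, so the layer transit time is t_i = b_i·n_i / q:
  layer 1 (karst limestone): t_1 = 7.11 × 0.12 / 583.1 = 0.001463 d
  layer 2 (clean gravel): t_2 = 9.78 × 0.32 / 583.1 = 0.005368 d
Total t = Σ t_i = 0.006831 days.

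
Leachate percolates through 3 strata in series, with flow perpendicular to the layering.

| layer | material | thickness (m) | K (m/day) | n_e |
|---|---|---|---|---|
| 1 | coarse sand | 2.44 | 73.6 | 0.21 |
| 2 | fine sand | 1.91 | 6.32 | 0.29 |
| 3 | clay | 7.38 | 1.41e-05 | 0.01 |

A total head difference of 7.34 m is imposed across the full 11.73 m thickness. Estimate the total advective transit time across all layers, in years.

With flow normal to the layers, continuity requires the same specific discharge q through every layer.
Σ(b_i/K_i) = 2.44/73.6 + 1.91/6.32 + 7.38/1.41e-05 = 5.234e+05 d.
q = Δh / Σ(b_i/K_i) = 7.34 / 5.234e+05 = 1.402e-05 m/day.
In each layer the seepage velocity is v_i = q/n_i, so the layer transit time is t_i = b_i·n_i / q:
  layer 1 (coarse sand): t_1 = 2.44 × 0.21 / 1.402e-05 = 36538 d
  layer 2 (fine sand): t_2 = 1.91 × 0.29 / 1.402e-05 = 39498 d
  layer 3 (clay): t_3 = 7.38 × 0.01 / 1.402e-05 = 5263 d
Total t = Σ t_i = 81299 days = 222.6 years.

223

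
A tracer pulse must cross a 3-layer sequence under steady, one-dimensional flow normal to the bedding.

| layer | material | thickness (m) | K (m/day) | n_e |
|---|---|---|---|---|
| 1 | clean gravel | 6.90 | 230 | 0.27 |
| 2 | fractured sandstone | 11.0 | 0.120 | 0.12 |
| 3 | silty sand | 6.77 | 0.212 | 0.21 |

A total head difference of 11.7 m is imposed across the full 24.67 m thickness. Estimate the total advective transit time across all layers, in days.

With flow normal to the layers, continuity requires the same specific discharge q through every layer.
Σ(b_i/K_i) = 6.90/230 + 11.0/0.120 + 6.77/0.212 = 123.6 d.
q = Δh / Σ(b_i/K_i) = 11.7 / 123.6 = 0.09464 m/day.
In each layer the seepage velocity is v_i = q/n_i, so the layer transit time is t_i = b_i·n_i / q:
  layer 1 (clean gravel): t_1 = 6.90 × 0.27 / 0.09464 = 19.69 d
  layer 2 (fractured sandstone): t_2 = 11.0 × 0.12 / 0.09464 = 13.95 d
  layer 3 (silty sand): t_3 = 6.77 × 0.21 / 0.09464 = 15.02 d
Total t = Σ t_i = 48.66 days.

48.7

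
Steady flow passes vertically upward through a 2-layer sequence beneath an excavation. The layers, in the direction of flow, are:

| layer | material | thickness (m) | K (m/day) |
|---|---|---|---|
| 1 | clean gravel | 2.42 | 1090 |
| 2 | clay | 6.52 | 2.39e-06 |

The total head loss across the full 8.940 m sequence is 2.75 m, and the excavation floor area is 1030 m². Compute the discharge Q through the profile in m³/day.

Flow is perpendicular to layering, so the layers act in series and the equivalent K is the thickness-weighted harmonic mean.
Total thickness L = 2.42 + 6.52 = 8.940 m.
Σ(b_i/K_i) = 2.42/1090 + 6.52/2.39e-06 = 2.728e+06 d.
K_eq = L / Σ(b_i/K_i) = 8.940 / 2.728e+06 = 3.277e-06 m/day.
Q = K_eq · A · (Δh/L) = 3.277e-06 × 1030 × (2.75/8.940) = 0.001038 m³/day.

0.00104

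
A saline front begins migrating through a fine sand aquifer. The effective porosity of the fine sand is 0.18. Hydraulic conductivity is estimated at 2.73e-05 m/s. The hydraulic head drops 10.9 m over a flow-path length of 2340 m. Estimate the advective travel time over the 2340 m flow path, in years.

105

Convert K: 2.73e-05 m/s × 86400 = 2.359 m/day.
Hydraulic gradient i = Δh / L = 10.9 / 2340 = 0.004658.
Darcy flux q = K · i = 2.359 × 0.004658 = 0.01099 m/day.
Seepage velocity v = q / n_e = 0.01099 / 0.18 = 0.06104 m/day.
Travel time t = L / v = 2340 / 0.06104 = 38336 days = 105.0 years.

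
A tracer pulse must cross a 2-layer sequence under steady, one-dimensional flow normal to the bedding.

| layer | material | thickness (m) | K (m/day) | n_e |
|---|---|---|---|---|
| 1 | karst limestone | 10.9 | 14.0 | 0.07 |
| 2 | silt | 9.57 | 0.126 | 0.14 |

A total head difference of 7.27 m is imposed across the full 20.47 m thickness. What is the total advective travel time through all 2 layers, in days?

With flow normal to the layers, continuity requires the same specific discharge q through every layer.
Σ(b_i/K_i) = 10.9/14.0 + 9.57/0.126 = 76.73 d.
q = Δh / Σ(b_i/K_i) = 7.27 / 76.73 = 0.09475 m/day.
In each layer the seepage velocity is v_i = q/n_i, so the layer transit time is t_i = b_i·n_i / q:
  layer 1 (karst limestone): t_1 = 10.9 × 0.07 / 0.09475 = 8.053 d
  layer 2 (silt): t_2 = 9.57 × 0.14 / 0.09475 = 14.14 d
Total t = Σ t_i = 22.19 days.

22.2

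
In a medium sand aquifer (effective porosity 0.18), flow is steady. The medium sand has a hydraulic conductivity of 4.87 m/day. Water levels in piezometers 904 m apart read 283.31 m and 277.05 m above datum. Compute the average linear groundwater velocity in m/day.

Hydraulic gradient i = (283.31 − 277.05) / 904 = 6.26 / 904 = 0.006925.
Darcy flux q = K · i = 4.870 × 0.006925 = 0.03372 m/day.
Seepage velocity v = q / n_e = 0.03372 / 0.18 = 0.1874 m/day.

0.187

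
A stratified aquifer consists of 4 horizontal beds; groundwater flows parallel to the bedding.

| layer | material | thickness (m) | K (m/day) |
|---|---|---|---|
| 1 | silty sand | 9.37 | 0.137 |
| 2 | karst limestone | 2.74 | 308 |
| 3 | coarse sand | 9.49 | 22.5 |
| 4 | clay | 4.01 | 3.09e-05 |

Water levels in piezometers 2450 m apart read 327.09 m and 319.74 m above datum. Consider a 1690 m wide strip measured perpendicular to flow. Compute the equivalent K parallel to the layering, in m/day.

Flow is parallel to layering, so each bed carries its own Darcy discharge and the transmissivities add.
Σ(K_i·b_i) = 0.137×9.37 + 308×2.74 + 22.5×9.49 + 3.09e-05×4.01 = 1059 m²/day.
Total thickness b = 25.61 m, so K_eq = Σ(K_i·b_i)/b = 41.34 m/day.

41.3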